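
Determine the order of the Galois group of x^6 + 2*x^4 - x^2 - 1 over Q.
The degree of the splitting field over Q equals the order of the Galois group, so first determine the group. The polynomial f is an irreducible sextic over Q, so G = Gal(f/Q) is one of the 16 transitive subgroups 6T1, ..., 6T16 of S_6. The discriminant of f is 153664 = 392^2, a perfect square, so G is contained in A_6. The transitive groups of degree 6 contained in A_6 are: A_4 (6T4, order 12), S_4 (6T7, order 24), (C_3 x C_3) : C_4 (6T10, order 36), PSL(2,5) (6T12, order 60), A_6 (6T15, order 360). By Dedekind's theorem, for a prime p not dividing disc(f) the degrees of the irreducible factors of f mod p form the cycle type of an element of G. Factoring f modulo the 33 such primes p <= 149 (skipping 2, 7, which divide the discriminant), each new pattern first appears at: mod 3: f = (x^3 + x^2 + 2)(x^3 + 2x^2 + 1), pattern 3+3; mod 13: f = (x + 2)(x + 11)(x^2 + 8)(x^2 + 11), pattern 2+2+1+1. No other pattern occurs in this range, so the set of observed cycle types is {3+3, 2+2+1+1}. The candidates containing elements of all these cycle types are A_4 (6T4) of order 12, S_4 (6T7) of order 24, (C_3 x C_3) : C_4 (6T10) of order 36, PSL(2,5) (6T12) of order 60, A_6 (6T15) of order 360; the others are excluded. The observed types are precisely the cycle types that occur in A_4 (6T4) (apart from the identity). Each of the other remaining candidates has further cycle types, and by the Chebotarev density theorem the matching factorization patterns would occur for a proportion of primes equal to their share of the group: S_4 (6T7) additionally contains elements of type 4+2 (6 of its 24 elements, about 25% of primes); (C_3 x C_3) : C_4 (6T10) additionally contains elements of type 4+2, 3+1+1+1 (22 of its 36 elements, about 61% of primes); PSL(2,5) (6T12) additionally contains elements of type 5+1 (24 of its 60 elements, about 40% of primes); A_6 (6T15) additionally contains elements of type 5+1, 4+2, 3+1+1+1 (274 of its 360 elements, about 76% of primes). None of the 33 primes tested shows any such pattern (for each of these groups the chance of that is below 10^-4), which rules them out. Hence G = A_4 (6T4), of order 12. The Galois group A_4 (6T4) has order 12, so the splitting field has degree 12 over Q.

12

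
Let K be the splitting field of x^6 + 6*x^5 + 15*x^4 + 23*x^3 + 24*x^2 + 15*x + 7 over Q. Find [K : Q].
The degree of the splitting field over Q equals the order of the Galois group, so first determine the group. The polynomial f is an irreducible sextic over Q, so G = Gal(f/Q) is one of the 16 transitive subgroups 6T1, ..., 6T16 of S_6. The discriminant of f is -177147, which is not a perfect square, so G is not contained in A_6. The transitive groups of degree 6 not contained in A_6 are: C_6 (6T1, order 6), S_3 (6T2, order 6), D_6 (6T3, order 12), C_3 x S_3 (6T5, order 18), A_4 x C_2 (6T6, order 24), S_4 (6T8, order 24), S_3 x S_3 (6T9, order 36), S_4 x C_2 (6T11, order 48), (S_3 x S_3) : C_2 (6T13, order 72), PGL(2,5) (6T14, order 120), S_6 (6T16, order 720). By Dedekind's theorem, for a prime p not dividing disc(f) the degrees of the irreducible factors of f mod p form the cycle type of an element of G. Factoring f modulo the 33 such primes p <= 139 (skipping 3, which divides the discriminant), each new pattern first appears at: mod 2: f = (x^6 + x^4 + x^3 + x + 1), pattern 6; mod 7: f = (x)(x + 4)(x + 6)(x^3 + 3x^2 + 3x + 5), pattern 3+1+1+1; mod 17: f = (x^2 + x + 7)(x^2 + 7x + 13)(x^2 + 15x + 4), pattern 2+2+2; mod 19: f = (x^3 + 3x^2 + 3x + 10)(x^3 + 3x^2 + 3x + 14), pattern 3+3; mod 73: f = (x + 43)(x + 44)(x + 45)(x + 52)(x + 53)(x + 61), pattern 1+1+1+1+1+1. No other pattern occurs in this range, so the set of observed cycle types is {6, 3+1+1+1, 2+2+2, 3+3, 1+1+1+1+1+1}. The candidates containing elements of all these cycle types are C_3 x S_3 (6T5) of order 18, S_3 x S_3 (6T9) of order 36, (S_3 x S_3) : C_2 (6T13) of order 72, S_6 (6T16) of order 720; the others are excluded. The observed types are precisely the cycle types that occur in C_3 x S_3 (6T5). Each of the other remaining candidates has further cycle types, and by the Chebotarev density theorem the matching factorization patterns would occur for a proportion of primes equal to their share of the group: S_3 x S_3 (6T9) additionally contains elements of type 2+2+1+1 (9 of its 36 elements, about 25% of primes); (S_3 x S_3) : C_2 (6T13) additionally contains elements of type 4+2, 3+2+1, 2+2+1+1, 2+1+1+1+1 (45 of its 72 elements, about 62% of primes); S_6 (6T16) additionally contains elements of type 5+1, 4+2, 4+1+1, 3+2+1, 2+2+1+1, 2+1+1+1+1 (504 of its 720 elements, about 70% of primes). None of the 33 primes tested shows any such pattern (for each of these groups the chance of that is below 10^-4), which rules them out. Hence G = C_3 x S_3 (6T5), of order 18. The Galois group C_3 x S_3 (6T5) has order 18, so the splitting field has degree 18 over Q.

18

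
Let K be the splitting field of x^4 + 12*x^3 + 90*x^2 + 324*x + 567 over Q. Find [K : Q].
4

The degree of the splitting field over Q equals the order of the Galois group, so first determine the group. The polynomial is an irreducible quartic over Q and its discriminant is 1088391168, which is not a perfect square, so the Galois group is not contained in A_4. The resolvent cubic y^3 - 90*y^2 + 1620*y + 17496 has exactly one rational root, so the Galois group is C_4 or D_4. The quartic becomes reducible over Q(sqrt(disc)), so the group is C_4. The Galois group C_4 (4T1) has order 4, so the splitting field has degree 4 over Q.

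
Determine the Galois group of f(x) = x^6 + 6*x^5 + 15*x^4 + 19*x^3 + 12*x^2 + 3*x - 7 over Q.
The polynomial f is an irreducible sextic over Q, so G = Gal(f/Q) is one of the 16 transitive subgroups 6T1, ..., 6T16 of S_6. The discriminant of f is 871199469, which is not a perfect square, so G is not contained in A_6. The transitive groups of degree 6 not contained in A_6 are: C_6 (6T1, order 6), S_3 (6T2, order 6), D_6 (6T3, order 12), C_3 x S_3 (6T5, order 18), A_4 x C_2 (6T6, order 24), S_4 (6T8, order 24), S_3 x S_3 (6T9, order 36), S_4 x C_2 (6T11, order 48), (S_3 x S_3) : C_2 (6T13, order 72), PGL(2,5) (6T14, order 120), S_6 (6T16, order 720). By Dedekind's theorem, for a prime p not dividing disc(f) the degrees of the irreducible factors of f mod p form the cycle type of an element of G. Factoring f modulo the 16 such primes p <= 67 (skipping 3, 7, 29, which divide the discriminant), each new pattern first appears at: mod 2: f = (x^6 + x^4 + x^3 + x + 1), pattern 6; mod 5: f = (x + 2)(x + 3)(x^2 + 3)(x^2 + x + 1), pattern 2+2+1+1; mod 13: f = (x + 3)(x + 6)(x + 7)(x^3 + 3x^2 + 3x + 5), pattern 3+1+1+1; mod 19: f = (x^2 + 12x + 7)(x^2 + 15x + 8)(x^2 + 17x + 7), pattern 2+2+2; mod 67: f = (x^3 + 3x^2 + 3x + 19)(x^3 + 3x^2 + 3x + 49), pattern 3+3. No other pattern occurs in this range, so the set of observed cycle types is {6, 2+2+1+1, 3+1+1+1, 2+2+2, 3+3}. The candidates containing elements of all these cycle types are S_3 x S_3 (6T9) of order 36, (S_3 x S_3) : C_2 (6T13) of order 72, S_6 (6T16) of order 720; the others are excluded. The observed types are precisely the cycle types that occur in S_3 x S_3 (6T9) (apart from the identity). Each of the other remaining candidates has further cycle types, and by the Chebotarev density theorem the matching factorization patterns would occur for a proportion of primes equal to their share of the group: (S_3 x S_3) : C_2 (6T13) additionally contains elements of type 4+2, 3+2+1, 2+1+1+1+1 (36 of its 72 elements, about 50% of primes); S_6 (6T16) additionally contains elements of type 5+1, 4+2, 4+1+1, 3+2+1, 2+1+1+1+1 (459 of its 720 elements, about 64% of primes). None of the 16 primes tested shows any such pattern (for each of these groups the chance of that is below 10^-4), which rules them out. Hence G = S_3 x S_3 (6T9), of order 36.

S_3 x S_3 (order 36)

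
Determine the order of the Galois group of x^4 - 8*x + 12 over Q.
The degree of the splitting field over Q equals the order of the Galois group, so first determine the group. The polynomial is an irreducible quartic over Q and its discriminant is 331776 = 576^2, a perfect square, so the Galois group is contained in A_4. The resolvent cubic y^3 - 48*y - 64 is irreducible over Q. An irreducible resolvent with square discriminant gives A_4. The Galois group A_4 (4T4) has order 12, so the splitting field has degree 12 over Q.

12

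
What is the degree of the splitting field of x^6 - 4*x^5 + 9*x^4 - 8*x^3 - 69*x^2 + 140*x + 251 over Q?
The degree of the splitting field over Q equals the order of the Galois group, so first determine the group. The polynomial f is an irreducible sextic over Q, so G = Gal(f/Q) is one of the 16 transitive subgroups 6T1, ..., 6T16 of S_6. The discriminant of f is 564385546240000 = 23756800^2, a perfect square, so G is contained in A_6. The transitive groups of degree 6 contained in A_6 are: A_4 (6T4, order 12), S_4 (6T7, order 24), (C_3 x C_3) : C_4 (6T10, order 36), PSL(2,5) (6T12, order 60), A_6 (6T15, order 360). By Dedekind's theorem, for a prime p not dividing disc(f) the degrees of the irreducible factors of f mod p form the cycle type of an element of G. Factoring f modulo the 19 such primes p <= 79 (skipping 2, 5, 29, which divide the discriminant), each new pattern first appears at: mod 3: f = (x^2 + x + 2)(x^4 + x^3 + 2x + 1), pattern 4+2; mod 11: f = (x^3 + 2x^2 + 2x + 9)(x^3 + 5x^2 + 8x + 1), pattern 3+3; mod 19: f = (x + 2)(x + 4)(x^2 + 3x + 11)(x^2 + 6x + 13), pattern 2+2+1+1; mod 61: f = (x + 8)(x + 22)(x + 55)(x^3 + 33x^2 + 14x + 51), pattern 3+1+1+1. No other pattern occurs in this range, so the set of observed cycle types is {4+2, 3+3, 2+2+1+1, 3+1+1+1}. The candidates containing elements of all these cycle types are (C_3 x C_3) : C_4 (6T10) of order 36, A_6 (6T15) of order 360; the others are excluded. The observed types are precisely the cycle types that occur in (C_3 x C_3) : C_4 (6T10) (apart from the identity). Each of the other remaining candidates has further cycle types, and by the Chebotarev density theorem the matching factorization patterns would occur for a proportion of primes equal to their share of the group: A_6 (6T15) additionally contains elements of type 5+1 (144 of its 360 elements, about 40% of primes). None of the 19 primes tested shows any such pattern (for each of these groups the chance of that is below 10^-4), which rules them out. Hence G = (C_3 x C_3) : C_4 (6T10), of order 36. The Galois group (C_3 x C_3) : C_4 (6T10) has order 36, so the splitting field has degree 36 over Q.

36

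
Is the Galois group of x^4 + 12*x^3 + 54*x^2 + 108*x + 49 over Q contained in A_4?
No

The polynomial is irreducible of degree 4 over Q. Its discriminant is -8388608, which is not a perfect square. A Galois group lies in the alternating group exactly when the discriminant is a square in Q, so the Galois group (D_4) is not contained in A_4.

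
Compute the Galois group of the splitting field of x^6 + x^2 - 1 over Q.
S_4 (order 24)

The polynomial f is an irreducible sextic over Q, so G = Gal(f/Q) is one of the 16 transitive subgroups 6T1, ..., 6T16 of S_6. The discriminant of f is 61504 = 248^2, a perfect square, so G is contained in A_6. The transitive groups of degree 6 contained in A_6 are: A_4 (6T4, order 12), S_4 (6T7, order 24), (C_3 x C_3) : C_4 (6T10, order 36), PSL(2,5) (6T12, order 60), A_6 (6T15, order 360). By Dedekind's theorem, for a prime p not dividing disc(f) the degrees of the irreducible factors of f mod p form the cycle type of an element of G. Factoring f modulo the 79 such primes p <= 419 (skipping 2, 31, which divide the discriminant), each new pattern first appears at: mod 3: f = (x^2 + 1)(x^4 + 2x^2 + 2), pattern 4+2; mod 5: f = (x^3 + x^2 + 3x + 4)(x^3 + 4x^2 + 3x + 1), pattern 3+3; mod 11: f = (x + 3)(x + 8)(x^2 + 4x + 7)(x^2 + 7x + 7), pattern 2+2+1+1; mod 67: f = (x + 2)(x + 3)(x + 11)(x + 56)(x + 64)(x + 65), pattern 1+1+1+1+1+1. No other pattern occurs in this range, so the set of observed cycle types is {4+2, 3+3, 2+2+1+1, 1+1+1+1+1+1}. The candidates containing elements of all these cycle types are S_4 (6T7) of order 24, (C_3 x C_3) : C_4 (6T10) of order 36, A_6 (6T15) of order 360; the others are excluded. The observed types are precisely the cycle types that occur in S_4 (6T7). Each of the other remaining candidates has further cycle types, and by the Chebotarev density theorem the matching factorization patterns would occur for a proportion of primes equal to their share of the group: (C_3 x C_3) : C_4 (6T10) additionally contains elements of type 3+1+1+1 (4 of its 36 elements, about 11% of primes); A_6 (6T15) additionally contains elements of type 5+1, 3+1+1+1 (184 of its 360 elements, about 51% of primes). None of the 79 primes tested shows any such pattern (for each of these groups the chance of that is below 10^-4), which rules them out. Hence G = S_4 (6T7), of order 24.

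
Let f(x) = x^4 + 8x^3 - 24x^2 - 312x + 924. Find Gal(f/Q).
A_4

The polynomial is an irreducible quartic over Q and its discriminant is 18011787264 = 134208^2, a perfect square, so the Galois group is contained in A_4. The resolvent cubic y^3 + 24*y^2 - 6192*y - 245184 is irreducible over Q. An irreducible resolvent with square discriminant gives A_4.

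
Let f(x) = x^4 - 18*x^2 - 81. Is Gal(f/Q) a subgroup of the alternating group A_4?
No

The polynomial is irreducible of degree 4 over Q. Its discriminant is -544195584, which is not a perfect square. A Galois group lies in the alternating group exactly when the discriminant is a square in Q, so the Galois group (D_4) is not contained in A_4.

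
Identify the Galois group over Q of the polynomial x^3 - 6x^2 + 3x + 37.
The polynomial is an irreducible cubic over Q and its discriminant is -16767, which is not a perfect square. For an irreducible cubic, a non-square discriminant gives Galois group S_3.

S_3 (order 6)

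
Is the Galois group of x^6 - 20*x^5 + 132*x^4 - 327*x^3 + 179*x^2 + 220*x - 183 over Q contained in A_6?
Yes

The polynomial is irreducible of degree 6 over Q. Its discriminant is 8413926734596681 = 91727459^2, a perfect square. A Galois group lies in the alternating group exactly when the discriminant is a square in Q, so the Galois group (PSL(2,5)) is contained in A_6.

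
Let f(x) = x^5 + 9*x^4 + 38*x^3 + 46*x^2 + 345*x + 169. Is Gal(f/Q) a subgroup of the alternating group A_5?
The polynomial is irreducible of degree 5 over Q. Its discriminant is 1217507491840000 = 34892800^2, a perfect square. A Galois group lies in the alternating group exactly when the discriminant is a square in Q, so the Galois group (D_5) is contained in A_5.

Yes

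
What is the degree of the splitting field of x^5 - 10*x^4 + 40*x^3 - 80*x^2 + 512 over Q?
The degree of the splitting field over Q equals the order of the Galois group, so first determine the group. The polynomial f is an irreducible quintic over Q, so G = Gal(f/Q) is a transitive subgroup of S_5: one of C_5 (5T1, order 5), D_5 (5T2, order 10), F_20 (5T3, order 20), A_5 (5T4, order 60) or S_5 (5T5, order 120). The discriminant of f is 67108864000000 = 8192000^2, a perfect square, so G is contained in A_5. The transitive groups of degree 5 contained in A_5 are: C_5 (5T1, order 5), D_5 (5T2, order 10), A_5 (5T4, order 60). By Dedekind's theorem, for a prime p not dividing disc(f) the degrees of the irreducible factors of f mod p form the cycle type of an element of G. Factoring f modulo the 23 such primes p <= 97 (skipping 2, 5, which divide the discriminant), each new pattern first appears at: mod 3: f = (x + 1)(x^2 + 1)(x^2 + x + 2), pattern 2+2+1; mod 7: f = (x^5 + 4x^4 + 5x^3 + 4x^2 + 1), pattern 5. No other pattern occurs in this range, so the set of observed cycle types is {2+2+1, 5}. The candidates containing elements of all these cycle types are D_5 (5T2) of order 10, A_5 (5T4) of order 60; the others are excluded. The observed types are precisely the cycle types that occur in D_5 (5T2) (apart from the identity). Each of the other remaining candidates has further cycle types, and by the Chebotarev density theorem the matching factorization patterns would occur for a proportion of primes equal to their share of the group: A_5 (5T4) additionally contains elements of type 3+1+1 (20 of its 60 elements, about 33% of primes). None of the 23 primes tested shows any such pattern (for each of these groups the chance of that is below 10^-4), which rules them out. Hence G = D_5 (5T2), of order 10. The Galois group D_5 (5T2) has order 10, so the splitting field has degree 10 over Q.

10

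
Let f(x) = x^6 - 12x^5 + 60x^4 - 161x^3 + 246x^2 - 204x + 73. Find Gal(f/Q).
The polynomial f is an irreducible sextic over Q, so G = Gal(f/Q) is one of the 16 transitive subgroups 6T1, ..., 6T16 of S_6. The discriminant of f is -19683, which is not a perfect square, so G is not contained in A_6. The transitive groups of degree 6 not contained in A_6 are: C_6 (6T1, order 6), S_3 (6T2, order 6), D_6 (6T3, order 12), C_3 x S_3 (6T5, order 18), A_4 x C_2 (6T6, order 24), S_4 (6T8, order 24), S_3 x S_3 (6T9, order 36), S_4 x C_2 (6T11, order 48), (S_3 x S_3) : C_2 (6T13, order 72), PGL(2,5) (6T14, order 120), S_6 (6T16, order 720). By Dedekind's theorem, for a prime p not dividing disc(f) the degrees of the irreducible factors of f mod p form the cycle type of an element of G. Factoring f modulo the 37 such primes p <= 163 (skipping 3, which divides the discriminant), each new pattern first appears at: mod 2: f = (x^6 + x^3 + 1), pattern 6; mod 7: f = (x^3 + x^2 + 5x + 1)(x^3 + x^2 + 5x + 3), pattern 3+3; mod 17: f = (x^2 + 3x + 8)(x^2 + 9x + 13)(x^2 + 10x + 11), pattern 2+2+2; mod 19: f = (x + 2)(x + 3)(x + 4)(x + 7)(x + 14)(x + 15), pattern 1+1+1+1+1+1. No other pattern occurs in this range, so the set of observed cycle types is {6, 3+3, 2+2+2, 1+1+1+1+1+1}. The candidates containing elements of all these cycle types are C_6 (6T1) of order 6, D_6 (6T3) of order 12, C_3 x S_3 (6T5) of order 18, A_4 x C_2 (6T6) of order 24, S_3 x S_3 (6T9) of order 36, S_4 x C_2 (6T11) of order 48, (S_3 x S_3) : C_2 (6T13) of order 72, PGL(2,5) (6T14) of order 120, S_6 (6T16) of order 720; the others are excluded. The observed types are precisely the cycle types that occur in C_6 (6T1). Each of the other remaining candidates has further cycle types, and by the Chebotarev density theorem the matching factorization patterns would occur for a proportion of primes equal to their share of the group: D_6 (6T3) additionally contains elements of type 2+2+1+1 (3 of its 12 elements, about 25% of primes); C_3 x S_3 (6T5) additionally contains elements of type 3+1+1+1 (4 of its 18 elements, about 22% of primes); A_4 x C_2 (6T6) additionally contains elements of type 2+2+1+1, 2+1+1+1+1 (6 of its 24 elements, about 25% of primes); S_3 x S_3 (6T9) additionally contains elements of type 3+1+1+1, 2+2+1+1 (13 of its 36 elements, about 36% of primes); S_4 x C_2 (6T11) additionally contains elements of type 4+2, 4+1+1, 2+2+1+1, 2+1+1+1+1 (24 of its 48 elements, about 50% of primes); (S_3 x S_3) : C_2 (6T13) additionally contains elements of type 4+2, 3+2+1, 3+1+1+1, 2+2+1+1, 2+1+1+1+1 (49 of its 72 elements, about 68% of primes); PGL(2,5) (6T14) additionally contains elements of type 5+1, 4+1+1, 2+2+1+1 (69 of its 120 elements, about 58% of primes); S_6 (6T16) additionally contains elements of type 5+1, 4+2, 4+1+1, 3+2+1, 3+1+1+1, 2+2+1+1, 2+1+1+1+1 (544 of its 720 elements, about 76% of primes). None of the 37 primes tested shows any such pattern (for each of these groups the chance of that is below 10^-4), which rules them out. Hence G = C_6 (6T1), of order 6.

C_6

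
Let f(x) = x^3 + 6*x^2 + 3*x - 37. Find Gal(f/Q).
The polynomial is an irreducible cubic over Q and its discriminant is -16767, which is not a perfect square. For an irreducible cubic, a non-square discriminant gives Galois group S_3.

S_3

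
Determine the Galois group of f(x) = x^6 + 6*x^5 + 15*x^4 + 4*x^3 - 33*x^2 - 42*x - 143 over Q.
The polynomial f is an irreducible sextic over Q, so G = Gal(f/Q) is one of the 16 transitive subgroups 6T1, ..., 6T16 of S_6. The discriminant of f is 5410421842378752, which is not a perfect square, so G is not contained in A_6. The transitive groups of degree 6 not contained in A_6 are: C_6 (6T1, order 6), S_3 (6T2, order 6), D_6 (6T3, order 12), C_3 x S_3 (6T5, order 18), A_4 x C_2 (6T6, order 24), S_4 (6T8, order 24), S_3 x S_3 (6T9, order 36), S_4 x C_2 (6T11, order 48), (S_3 x S_3) : C_2 (6T13, order 72), PGL(2,5) (6T14, order 120), S_6 (6T16, order 720). By Dedekind's theorem, for a prime p not dividing disc(f) the degrees of the irreducible factors of f mod p form the cycle type of an element of G. Factoring f modulo the 23 such primes p <= 97 (skipping 2, 3, which divide the discriminant), each new pattern first appears at: mod 5: f = (x^6 + x^5 + 4x^3 + 2x^2 + 3x + 2), pattern 6; mod 11: f = (x)(x + 7)(x^2 + 3x + 3)(x^2 + 7x + 9), pattern 2+2+1+1; mod 13: f = (x)(x + 5)(x + 11)(x^3 + 3x^2 + 3x + 12), pattern 3+1+1+1; mod 31: f = (x^2 + 18x + 20)(x^2 + 20x + 1)(x^2 + 30x + 13), pattern 2+2+2; mod 97: f = (x^3 + 3x^2 + 3x + 10)(x^3 + 3x^2 + 3x + 73), pattern 3+3. No other pattern occurs in this range, so the set of observed cycle types is {6, 2+2+1+1, 3+1+1+1, 2+2+2, 3+3}. The candidates containing elements of all these cycle types are S_3 x S_3 (6T9) of order 36, (S_3 x S_3) : C_2 (6T13) of order 72, S_6 (6T16) of order 720; the others are excluded. The observed types are precisely the cycle types that occur in S_3 x S_3 (6T9) (apart from the identity). Each of the other remaining candidates has further cycle types, and by the Chebotarev density theorem the matching factorization patterns would occur for a proportion of primes equal to their share of the group: (S_3 x S_3) : C_2 (6T13) additionally contains elements of type 4+2, 3+2+1, 2+1+1+1+1 (36 of its 72 elements, about 50% of primes); S_6 (6T16) additionally contains elements of type 5+1, 4+2, 4+1+1, 3+2+1, 2+1+1+1+1 (459 of its 720 elements, about 64% of primes). None of the 23 primes tested shows any such pattern (for each of these groups the chance of that is below 10^-4), which rules them out. Hence G = S_3 x S_3 (6T9), of order 36.

S_3 x S_3 (order 36)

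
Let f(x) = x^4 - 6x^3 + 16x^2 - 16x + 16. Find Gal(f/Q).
C_4 (order 4)

The polynomial is an irreducible quartic over Q and its discriminant is 512000, which is not a perfect square, so the Galois group is not contained in A_4. The resolvent cubic y^3 - 16*y^2 + 32*y + 192 has exactly one rational root, so the Galois group is C_4 or D_4. The quartic becomes reducible over Q(sqrt(disc)), so the group is C_4.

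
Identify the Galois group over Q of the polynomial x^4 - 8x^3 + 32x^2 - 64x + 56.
The polynomial is an irreducible quartic over Q and its discriminant is 131072, which is not a perfect square, so the Galois group is not contained in A_4. The resolvent cubic y^3 - 32*y^2 + 288*y - 512 has exactly one rational root, so the Galois group is C_4 or D_4. The quartic becomes reducible over Q(sqrt(disc)), so the group is C_4.

C_4, the cyclic group of order 4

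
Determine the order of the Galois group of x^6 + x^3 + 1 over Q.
6

The degree of the splitting field over Q equals the order of the Galois group, so first determine the group. The polynomial f is an irreducible sextic over Q, so G = Gal(f/Q) is one of the 16 transitive subgroups 6T1, ..., 6T16 of S_6. The discriminant of f is -19683, which is not a perfect square, so G is not contained in A_6. The transitive groups of degree 6 not contained in A_6 are: C_6 (6T1, order 6), S_3 (6T2, order 6), D_6 (6T3, order 12), C_3 x S_3 (6T5, order 18), A_4 x C_2 (6T6, order 24), S_4 (6T8, order 24), S_3 x S_3 (6T9, order 36), S_4 x C_2 (6T11, order 48), (S_3 x S_3) : C_2 (6T13, order 72), PGL(2,5) (6T14, order 120), S_6 (6T16, order 720). By Dedekind's theorem, for a prime p not dividing disc(f) the degrees of the irreducible factors of f mod p form the cycle type of an element of G. Factoring f modulo the 37 such primes p <= 163 (skipping 3, which divides the discriminant), each new pattern first appears at: mod 2: f = (x^6 + x^3 + 1), pattern 6; mod 7: f = (x^3 + 3)(x^3 + 5), pattern 3+3; mod 17: f = (x^2 + 3x + 1)(x^2 + 4x + 1)(x^2 + 10x + 1), pattern 2+2+2; mod 19: f = (x + 2)(x + 3)(x + 10)(x + 13)(x + 14)(x + 15), pattern 1+1+1+1+1+1. No other pattern occurs in this range, so the set of observed cycle types is {6, 3+3, 2+2+2, 1+1+1+1+1+1}. The candidates containing elements of all these cycle types are C_6 (6T1) of order 6, D_6 (6T3) of order 12, C_3 x S_3 (6T5) of order 18, A_4 x C_2 (6T6) of order 24, S_3 x S_3 (6T9) of order 36, S_4 x C_2 (6T11) of order 48, (S_3 x S_3) : C_2 (6T13) of order 72, PGL(2,5) (6T14) of order 120, S_6 (6T16) of order 720; the others are excluded. The observed types are precisely the cycle types that occur in C_6 (6T1). Each of the other remaining candidates has further cycle types, and by the Chebotarev density theorem the matching factorization patterns would occur for a proportion of primes equal to their share of the group: D_6 (6T3) additionally contains elements of type 2+2+1+1 (3 of its 12 elements, about 25% of primes); C_3 x S_3 (6T5) additionally contains elements of type 3+1+1+1 (4 of its 18 elements, about 22% of primes); A_4 x C_2 (6T6) additionally contains elements of type 2+2+1+1, 2+1+1+1+1 (6 of its 24 elements, about 25% of primes); S_3 x S_3 (6T9) additionally contains elements of type 3+1+1+1, 2+2+1+1 (13 of its 36 elements, about 36% of primes); S_4 x C_2 (6T11) additionally contains elements of type 4+2, 4+1+1, 2+2+1+1, 2+1+1+1+1 (24 of its 48 elements, about 50% of primes); (S_3 x S_3) : C_2 (6T13) additionally contains elements of type 4+2, 3+2+1, 3+1+1+1, 2+2+1+1, 2+1+1+1+1 (49 of its 72 elements, about 68% of primes); PGL(2,5) (6T14) additionally contains elements of type 5+1, 4+1+1, 2+2+1+1 (69 of its 120 elements, about 58% of primes); S_6 (6T16) additionally contains elements of type 5+1, 4+2, 4+1+1, 3+2+1, 3+1+1+1, 2+2+1+1, 2+1+1+1+1 (544 of its 720 elements, about 76% of primes). None of the 37 primes tested shows any such pattern (for each of these groups the chance of that is below 10^-4), which rules them out. Hence G = C_6 (6T1), of order 6. The Galois group C_6 (6T1) has order 6, so the splitting field has degree 6 over Q.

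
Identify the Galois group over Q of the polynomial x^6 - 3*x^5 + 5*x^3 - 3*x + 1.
The polynomial f is an irreducible sextic over Q, so G = Gal(f/Q) is one of the 16 transitive subgroups 6T1, ..., 6T16 of S_6. The discriminant of f is -34992, which is not a perfect square, so G is not contained in A_6. The transitive groups of degree 6 not contained in A_6 are: C_6 (6T1, order 6), S_3 (6T2, order 6), D_6 (6T3, order 12), C_3 x S_3 (6T5, order 18), A_4 x C_2 (6T6, order 24), S_4 (6T8, order 24), S_3 x S_3 (6T9, order 36), S_4 x C_2 (6T11, order 48), (S_3 x S_3) : C_2 (6T13, order 72), PGL(2,5) (6T14, order 120), S_6 (6T16, order 720). By Dedekind's theorem, for a prime p not dividing disc(f) the degrees of the irreducible factors of f mod p form the cycle type of an element of G. Factoring f modulo the 23 such primes p <= 97 (skipping 2, 3, which divide the discriminant), each new pattern first appears at: mod 5: f = (x^2 + x + 1)(x^2 + 2x + 3)(x^2 + 4x + 2), pattern 2+2+2; mod 7: f = (x^3 + x^2 + 3x + 1)(x^3 + 3x^2 + x + 1), pattern 3+3; mod 31: f = (x + 3)(x + 7)(x + 9)(x + 21)(x + 23)(x + 27), pattern 1+1+1+1+1+1. No other pattern occurs in this range, so the set of observed cycle types is {2+2+2, 3+3, 1+1+1+1+1+1}. The candidates containing elements of all these cycle types are C_6 (6T1) of order 6, S_3 (6T2) of order 6, D_6 (6T3) of order 12, C_3 x S_3 (6T5) of order 18, A_4 x C_2 (6T6) of order 24, S_4 (6T8) of order 24, S_3 x S_3 (6T9) of order 36, S_4 x C_2 (6T11) of order 48, (S_3 x S_3) : C_2 (6T13) of order 72, PGL(2,5) (6T14) of order 120, S_6 (6T16) of order 720; the others are excluded. The observed types are precisely the cycle types that occur in S_3 (6T2). Each of the other remaining candidates has further cycle types, and by the Chebotarev density theorem the matching factorization patterns would occur for a proportion of primes equal to their share of the group: C_6 (6T1) additionally contains elements of type 6 (2 of its 6 elements, about 33% of primes); D_6 (6T3) additionally contains elements of type 6, 2+2+1+1 (5 of its 12 elements, about 42% of primes); C_3 x S_3 (6T5) additionally contains elements of type 6, 3+1+1+1 (10 of its 18 elements, about 56% of primes); A_4 x C_2 (6T6) additionally contains elements of type 6, 2+2+1+1, 2+1+1+1+1 (14 of its 24 elements, about 58% of primes); S_4 (6T8) additionally contains elements of type 4+1+1, 2+2+1+1 (9 of its 24 elements, about 38% of primes); S_3 x S_3 (6T9) additionally contains elements of type 6, 3+1+1+1, 2+2+1+1 (25 of its 36 elements, about 69% of primes); S_4 x C_2 (6T11) additionally contains elements of type 6, 4+2, 4+1+1, 2+2+1+1, 2+1+1+1+1 (32 of its 48 elements, about 67% of primes); (S_3 x S_3) : C_2 (6T13) additionally contains elements of type 6, 4+2, 3+2+1, 3+1+1+1, 2+2+1+1, 2+1+1+1+1 (61 of its 72 elements, about 85% of primes); PGL(2,5) (6T14) additionally contains elements of type 6, 5+1, 4+1+1, 2+2+1+1 (89 of its 120 elements, about 74% of primes); S_6 (6T16) additionally contains elements of type 6, 5+1, 4+2, 4+1+1, 3+2+1, 3+1+1+1, 2+2+1+1, 2+1+1+1+1 (664 of its 720 elements, about 92% of primes). None of the 23 primes tested shows any such pattern (for each of these groups the chance of that is below 10^-4), which rules them out. Hence G = S_3 (6T2), of order 6.

6T2: S_3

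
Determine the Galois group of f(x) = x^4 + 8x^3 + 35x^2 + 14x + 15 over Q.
S_4 (order 24)

The polynomial is an irreducible quartic over Q and its discriminant is 109659856, which is not a perfect square, so the Galois group is not contained in A_4. The resolvent cubic y^3 - 35*y^2 + 52*y + 944 is irreducible over Q. An irreducible resolvent with non-square discriminant gives S_4.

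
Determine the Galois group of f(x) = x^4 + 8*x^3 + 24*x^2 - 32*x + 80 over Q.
The polynomial is an irreducible quartic over Q and its discriminant is 1358954496 = 36864^2, a perfect square, so the Galois group is contained in A_4. The resolvent cubic y^3 - 24*y^2 - 576*y + 1536 is irreducible over Q. An irreducible resolvent with square discriminant gives A_4.

A_4 (also written A4)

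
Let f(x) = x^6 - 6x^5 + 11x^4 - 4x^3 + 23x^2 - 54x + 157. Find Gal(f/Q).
S_4 (order 24)

The polynomial f is an irreducible sextic over Q, so G = Gal(f/Q) is one of the 16 transitive subgroups 6T1, ..., 6T16 of S_6. The discriminant of f is -5497558138880000, which is not a perfect square, so G is not contained in A_6. The transitive groups of degree 6 not contained in A_6 are: C_6 (6T1, order 6), S_3 (6T2, order 6), D_6 (6T3, order 12), C_3 x S_3 (6T5, order 18), A_4 x C_2 (6T6, order 24), S_4 (6T8, order 24), S_3 x S_3 (6T9, order 36), S_4 x C_2 (6T11, order 48), (S_3 x S_3) : C_2 (6T13, order 72), PGL(2,5) (6T14, order 120), S_6 (6T16, order 720). By Dedekind's theorem, for a prime p not dividing disc(f) the degrees of the irreducible factors of f mod p form the cycle type of an element of G. Factoring f modulo the 22 such primes p <= 89 (skipping 2, 5, which divide the discriminant), each new pattern first appears at: mod 3: f = (x^3 + x^2 + x + 2)(x^3 + 2x^2 + 2x + 2), pattern 3+3; mod 7: f = (x^2 + 2)(x^2 + 3x + 6)(x^2 + 5x + 2), pattern 2+2+2; mod 13: f = (x + 4)(x + 7)(x^4 + 9x^3 + x^2 + 6x + 7), pattern 4+1+1; mod 43: f = (x + 18)(x + 23)(x^2 + 41x + 17)(x^2 + 41x + 41), pattern 2+2+1+1. No other pattern occurs in this range, so the set of observed cycle types is {3+3, 2+2+2, 4+1+1, 2+2+1+1}. The candidates containing elements of all these cycle types are S_4 (6T8) of order 24, S_4 x C_2 (6T11) of order 48, PGL(2,5) (6T14) of order 120, S_6 (6T16) of order 720; the others are excluded. The observed types are precisely the cycle types that occur in S_4 (6T8) (apart from the identity). Each of the other remaining candidates has further cycle types, and by the Chebotarev density theorem the matching factorization patterns would occur for a proportion of primes equal to their share of the group: S_4 x C_2 (6T11) additionally contains elements of type 6, 4+2, 2+1+1+1+1 (17 of its 48 elements, about 35% of primes); PGL(2,5) (6T14) additionally contains elements of type 6, 5+1 (44 of its 120 elements, about 37% of primes); S_6 (6T16) additionally contains elements of type 6, 5+1, 4+2, 3+2+1, 3+1+1+1, 2+1+1+1+1 (529 of its 720 elements, about 73% of primes). None of the 22 primes tested shows any such pattern (for each of these groups the chance of that is below 10^-4), which rules them out. Hence G = S_4 (6T8), of order 24.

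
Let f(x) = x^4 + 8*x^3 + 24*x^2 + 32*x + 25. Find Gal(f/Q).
V_4 (order 4)

The polynomial is an irreducible quartic over Q and its discriminant is 186624 = 432^2, a perfect square, so the Galois group is contained in A_4. The resolvent cubic y^3 - 24*y^2 + 156*y - 224 splits completely over Q, which gives the Klein four-group V_4.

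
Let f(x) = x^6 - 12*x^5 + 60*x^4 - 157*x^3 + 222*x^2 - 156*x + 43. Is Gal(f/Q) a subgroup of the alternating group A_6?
No

The polynomial is irreducible of degree 6 over Q. Its discriminant is -177147, which is not a perfect square. A Galois group lies in the alternating group exactly when the discriminant is a square in Q, so the Galois group (C_3 x S_3) is not contained in A_6.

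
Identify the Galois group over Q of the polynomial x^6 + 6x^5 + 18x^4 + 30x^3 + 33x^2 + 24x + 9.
PGL(2,5) (order 120)

The polynomial f is an irreducible sextic over Q, so G = Gal(f/Q) is one of the 16 transitive subgroups 6T1, ..., 6T16 of S_6. The discriminant of f is -16003008, which is not a perfect square, so G is not contained in A_6. The transitive groups of degree 6 not contained in A_6 are: C_6 (6T1, order 6), S_3 (6T2, order 6), D_6 (6T3, order 12), C_3 x S_3 (6T5, order 18), A_4 x C_2 (6T6, order 24), S_4 (6T8, order 24), S_3 x S_3 (6T9, order 36), S_4 x C_2 (6T11, order 48), (S_3 x S_3) : C_2 (6T13, order 72), PGL(2,5) (6T14, order 120), S_6 (6T16, order 720). By Dedekind's theorem, for a prime p not dividing disc(f) the degrees of the irreducible factors of f mod p form the cycle type of an element of G. Factoring f modulo the 21 such primes p <= 89 (skipping 2, 3, 7, which divide the discriminant), each new pattern first appears at: mod 5: f = (x^6 + x^5 + 3x^4 + 3x^2 + 4x + 4), pattern 6; mod 11: f = (x + 10)(x^5 + 7x^4 + 3x^3 + 2), pattern 5+1; mod 13: f = (x + 2)(x + 6)(x^4 + 11x^3 + 9x^2 + 8x + 4), pattern 4+1+1; mod 23: f = (x + 4)(x + 8)(x^2 + 7x + 8)(x^2 + 10x + 3), pattern 2+2+1+1; mod 43: f = (x^3 + 22x^2 + 20x + 21)(x^3 + 27x^2 + 6x + 25), pattern 3+3; mod 61: f = (x^2 + 34x + 5)(x^2 + 45x + 56)(x^2 + 49x + 46), pattern 2+2+2. No other pattern occurs in this range, so the set of observed cycle types is {6, 5+1, 4+1+1, 2+2+1+1, 3+3, 2+2+2}. The candidates containing elements of all these cycle types are PGL(2,5) (6T14) of order 120, S_6 (6T16) of order 720; the others are excluded. The observed types are precisely the cycle types that occur in PGL(2,5) (6T14) (apart from the identity). Each of the other remaining candidates has further cycle types, and by the Chebotarev density theorem the matching factorization patterns would occur for a proportion of primes equal to their share of the group: S_6 (6T16) additionally contains elements of type 4+2, 3+2+1, 3+1+1+1, 2+1+1+1+1 (265 of its 720 elements, about 37% of primes). None of the 21 primes tested shows any such pattern (for each of these groups the chance of that is below 10^-4), which rules them out. Hence G = PGL(2,5) (6T14), of order 120.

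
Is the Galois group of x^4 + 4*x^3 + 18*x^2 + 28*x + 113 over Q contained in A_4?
The polynomial is irreducible of degree 4 over Q. Its discriminant is 104857600 = 10240^2, a perfect square. A Galois group lies in the alternating group exactly when the discriminant is a square in Q, so the Galois group (V_4) is contained in A_4.

Yes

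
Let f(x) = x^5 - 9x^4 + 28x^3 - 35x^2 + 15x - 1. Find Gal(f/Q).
The polynomial f is an irreducible quintic over Q, so G = Gal(f/Q) is a transitive subgroup of S_5: one of C_5 (5T1, order 5), D_5 (5T2, order 10), F_20 (5T3, order 20), A_5 (5T4, order 60) or S_5 (5T5, order 120). The discriminant of f is 14641 = 121^2, a perfect square, so G is contained in A_5. The transitive groups of degree 5 contained in A_5 are: C_5 (5T1, order 5), D_5 (5T2, order 10), A_5 (5T4, order 60). By Dedekind's theorem, for a prime p not dividing disc(f) the degrees of the irreducible factors of f mod p form the cycle type of an element of G. Factoring f modulo the 14 such primes p <= 47 (skipping 11, which divides the discriminant), each new pattern first appears at: mod 2: f = (x^5 + x^4 + x^2 + x + 1), pattern 5; mod 23: f = (x + 7)(x + 10)(x + 11)(x + 15)(x + 17), pattern 1+1+1+1+1. No other pattern occurs in this range, so the set of observed cycle types is {5, 1+1+1+1+1}. The candidates containing elements of all these cycle types are C_5 (5T1) of order 5, D_5 (5T2) of order 10, A_5 (5T4) of order 60; the others are excluded. The observed types are precisely the cycle types that occur in C_5 (5T1). Each of the other remaining candidates has further cycle types, and by the Chebotarev density theorem the matching factorization patterns would occur for a proportion of primes equal to their share of the group: D_5 (5T2) additionally contains elements of type 2+2+1 (5 of its 10 elements, about 50% of primes); A_5 (5T4) additionally contains elements of type 3+1+1, 2+2+1 (35 of its 60 elements, about 58% of primes). None of the 14 primes tested shows any such pattern (for each of these groups the chance of that is below 10^-4), which rules them out. Hence G = C_5 (5T1), of order 5.

5T1: C_5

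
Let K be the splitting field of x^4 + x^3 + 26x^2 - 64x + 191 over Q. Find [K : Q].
4

The degree of the splitting field over Q equals the order of the Galois group, so first determine the group. The polynomial is an irreducible quartic over Q and its discriminant is 3314025125, which is not a perfect square, so the Galois group is not contained in A_4. The resolvent cubic y^3 - 26*y^2 - 828*y + 15577 has exactly one rational root, so the Galois group is C_4 or D_4. The quartic becomes reducible over Q(sqrt(disc)), so the group is C_4. The Galois group C_4 (4T1) has order 4, so the splitting field has degree 4 over Q.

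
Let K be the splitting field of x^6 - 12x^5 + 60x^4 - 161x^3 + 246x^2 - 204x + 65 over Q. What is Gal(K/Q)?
The polynomial f is an irreducible sextic over Q, so G = Gal(f/Q) is one of the 16 transitive subgroups 6T1, ..., 6T16 of S_6. The discriminant of f is 871199469, which is not a perfect square, so G is not contained in A_6. The transitive groups of degree 6 not contained in A_6 are: C_6 (6T1, order 6), S_3 (6T2, order 6), D_6 (6T3, order 12), C_3 x S_3 (6T5, order 18), A_4 x C_2 (6T6, order 24), S_4 (6T8, order 24), S_3 x S_3 (6T9, order 36), S_4 x C_2 (6T11, order 48), (S_3 x S_3) : C_2 (6T13, order 72), PGL(2,5) (6T14, order 120), S_6 (6T16, order 720). By Dedekind's theorem, for a prime p not dividing disc(f) the degrees of the irreducible factors of f mod p form the cycle type of an element of G. Factoring f modulo the 16 such primes p <= 67 (skipping 3, 7, 29, which divide the discriminant), each new pattern first appears at: mod 2: f = (x^6 + x^3 + 1), pattern 6; mod 5: f = (x)(x + 4)(x^2 + 2)(x^2 + 4x + 2), pattern 2+2+1+1; mod 13: f = (x)(x + 3)(x + 4)(x^3 + 7x^2 + 12x + 9), pattern 3+1+1+1; mod 19: f = (x^2 + 6x + 18)(x^2 + 9x + 10)(x^2 + 11x + 3), pattern 2+2+2; mod 67: f = (x^3 + 61x^2 + 12x + 10)(x^3 + 61x^2 + 12x + 40), pattern 3+3. No other pattern occurs in this range, so the set of observed cycle types is {6, 2+2+1+1, 3+1+1+1, 2+2+2, 3+3}. The candidates containing elements of all these cycle types are S_3 x S_3 (6T9) of order 36, (S_3 x S_3) : C_2 (6T13) of order 72, S_6 (6T16) of order 720; the others are excluded. The observed types are precisely the cycle types that occur in S_3 x S_3 (6T9) (apart from the identity). Each of the other remaining candidates has further cycle types, and by the Chebotarev density theorem the matching factorization patterns would occur for a proportion of primes equal to their share of the group: (S_3 x S_3) : C_2 (6T13) additionally contains elements of type 4+2, 3+2+1, 2+1+1+1+1 (36 of its 72 elements, about 50% of primes); S_6 (6T16) additionally contains elements of type 5+1, 4+2, 4+1+1, 3+2+1, 2+1+1+1+1 (459 of its 720 elements, about 64% of primes). None of the 16 primes tested shows any such pattern (for each of these groups the chance of that is below 10^-4), which rules them out. Hence G = S_3 x S_3 (6T9), of order 36.

S_3 x S_3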